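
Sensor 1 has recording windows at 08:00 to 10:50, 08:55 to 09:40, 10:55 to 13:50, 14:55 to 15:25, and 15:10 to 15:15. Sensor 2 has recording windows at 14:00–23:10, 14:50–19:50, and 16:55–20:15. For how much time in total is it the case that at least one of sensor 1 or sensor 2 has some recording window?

14 h 55 min

First set merges to 08:00-10:50, 10:55-13:50, 14:55-15:25.
Second set merges to 14:00-23:10.
A ∪ B = 08:00-10:50, 10:55-13:50, 14:00-23:10.
Total: 2 h 50 min + 2 h 55 min + 9 h 10 min = 14 h 55 min.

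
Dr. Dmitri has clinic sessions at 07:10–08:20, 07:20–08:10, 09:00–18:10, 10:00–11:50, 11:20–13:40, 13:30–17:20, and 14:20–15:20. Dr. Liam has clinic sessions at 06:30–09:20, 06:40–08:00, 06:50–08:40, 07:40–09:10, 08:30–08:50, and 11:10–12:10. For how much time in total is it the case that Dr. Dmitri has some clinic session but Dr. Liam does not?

A, merged: 07:10–08:20, 09:00–18:10.
B, merged: 06:30–09:20, 11:10–12:10.
A \ B = 09:20–11:10, 12:10–18:10.
Total: 1 h 50 min + 6 h = 7 h 50 min.

7 h 50 min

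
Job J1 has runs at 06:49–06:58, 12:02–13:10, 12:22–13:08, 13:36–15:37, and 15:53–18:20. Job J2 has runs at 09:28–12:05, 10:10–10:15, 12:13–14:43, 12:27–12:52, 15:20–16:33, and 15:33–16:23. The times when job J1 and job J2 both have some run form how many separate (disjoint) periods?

5

A, merged: 06:49–06:58, 12:02–13:10, 13:36–15:37, 15:53–18:20.
B, merged: 09:28–12:05, 12:13–14:43, 15:20–16:33.
A ∩ B = 12:02–12:05, 12:13–13:10, 13:36–14:43, 15:20–15:37, 15:53–16:33.
That is 5 disjoint pieces.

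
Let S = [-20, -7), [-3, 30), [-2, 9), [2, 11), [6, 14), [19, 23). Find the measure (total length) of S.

Merged: [-20, -7), [-3, 30).
Lengths: 13 + 33 = 46.

46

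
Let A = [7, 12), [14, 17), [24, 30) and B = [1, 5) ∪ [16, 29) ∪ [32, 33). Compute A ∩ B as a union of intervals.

[7, 12) meets no B interval.
[14, 17) ∩ B → [16, 17).
[24, 30) ∩ B → [24, 29).

[16, 17) ∪ [24, 29)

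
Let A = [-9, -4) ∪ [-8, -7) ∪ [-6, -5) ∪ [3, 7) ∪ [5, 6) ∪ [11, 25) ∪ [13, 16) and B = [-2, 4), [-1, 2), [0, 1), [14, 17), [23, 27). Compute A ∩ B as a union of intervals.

Merge the first list: [-9, -4), [3, 7), [11, 25).
Merge the second list: [-2, 4), [14, 17), [23, 27).
[-9, -4) falls entirely outside B.
[3, 7) overlaps B on [3, 4).
[11, 25) overlaps B on [14, 17), [23, 25).

[3, 4) ∪ [14, 17) ∪ [23, 25)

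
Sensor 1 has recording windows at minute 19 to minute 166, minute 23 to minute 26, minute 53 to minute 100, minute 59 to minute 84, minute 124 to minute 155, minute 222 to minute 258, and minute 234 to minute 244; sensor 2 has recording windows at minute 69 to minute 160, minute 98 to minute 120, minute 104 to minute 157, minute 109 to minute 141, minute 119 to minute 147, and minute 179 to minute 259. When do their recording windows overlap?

minute 69 to minute 160, minute 222 to minute 258

Merge the first list: minute 19 to minute 166, minute 222 to minute 258.
Merge the second list: minute 69 to minute 160, minute 179 to minute 259.
minute 19 to minute 166 ∩ B → minute 69 to minute 160.
minute 222 to minute 258 ∩ B → minute 222 to minute 258.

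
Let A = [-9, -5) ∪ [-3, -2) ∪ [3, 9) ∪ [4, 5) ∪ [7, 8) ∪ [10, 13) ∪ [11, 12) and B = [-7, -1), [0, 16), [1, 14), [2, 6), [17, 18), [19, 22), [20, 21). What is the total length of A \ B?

Merge the first list: [-9, -5), [-3, -2), [3, 9), [10, 13).
Merge the second list: [-7, -1), [0, 16), [17, 18), [19, 22).
A \ B = [-9, -7).
Total: 2.

2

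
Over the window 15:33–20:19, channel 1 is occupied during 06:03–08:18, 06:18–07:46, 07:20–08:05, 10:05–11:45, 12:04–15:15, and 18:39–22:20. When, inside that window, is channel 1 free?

After merging, the occupied span is 06:03–08:18, 10:05–11:45, 12:04–15:15, 18:39–22:20.
Gaps within 15:33–20:19: 15:33–18:39.

15:33–18:39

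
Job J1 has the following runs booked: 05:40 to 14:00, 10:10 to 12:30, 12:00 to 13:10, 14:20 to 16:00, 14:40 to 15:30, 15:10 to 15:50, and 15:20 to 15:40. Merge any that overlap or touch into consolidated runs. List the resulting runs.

10:10–12:30 overlaps/touches 05:40–14:00 → extend to 05:40–14:00.
12:00–13:10 overlaps/touches 05:40–14:00 → extend to 05:40–14:00.
14:20–16:00 is disjoint → start new block.
14:40–15:30 overlaps/touches 14:20–16:00 → extend to 14:20–16:00.
15:10–15:50 overlaps/touches 14:20–16:00 → extend to 14:20–16:00.
15:20–15:40 overlaps/touches 14:20–16:00 → extend to 14:20–16:00.

05:40–14:00, 14:20–16:00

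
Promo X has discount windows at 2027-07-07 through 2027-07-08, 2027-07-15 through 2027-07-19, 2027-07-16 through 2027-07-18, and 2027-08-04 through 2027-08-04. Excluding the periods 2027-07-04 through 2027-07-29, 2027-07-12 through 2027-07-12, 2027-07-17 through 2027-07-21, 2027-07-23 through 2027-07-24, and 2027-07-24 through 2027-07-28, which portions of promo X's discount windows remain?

2027-08-04 through 2027-08-04

Merge the first list: 2027-07-07 through 2027-07-08, 2027-07-15 through 2027-07-19, 2027-08-04 through 2027-08-04.
Merge the second list: 2027-07-04 through 2027-07-29.
2027-07-07 through 2027-07-08: entirely removed.
2027-07-15 through 2027-07-19: entirely removed.
2027-08-04 through 2027-08-04: nothing removed.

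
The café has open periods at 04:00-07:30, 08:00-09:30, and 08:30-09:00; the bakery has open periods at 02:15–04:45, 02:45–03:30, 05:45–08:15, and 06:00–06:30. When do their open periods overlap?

04:00-04:45, 05:45-07:30, 08:00-08:15

A, merged: 04:00-07:30, 08:00-09:30.
B, merged: 02:15-04:45, 05:45-08:15.
04:00-07:30 overlaps B on 04:00-04:45, 05:45-07:30.
08:00-09:30 overlaps B on 08:00-08:15.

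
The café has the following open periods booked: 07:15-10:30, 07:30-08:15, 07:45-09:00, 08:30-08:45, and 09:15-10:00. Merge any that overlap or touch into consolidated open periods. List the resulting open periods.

07:30-08:15 overlaps/touches 07:15-10:30 → extend to 07:15-10:30.
07:45-09:00 overlaps/touches 07:15-10:30 → extend to 07:15-10:30.
08:30-08:45 overlaps/touches 07:15-10:30 → extend to 07:15-10:30.
09:15-10:00 overlaps/touches 07:15-10:30 → extend to 07:15-10:30.

07:15-10:30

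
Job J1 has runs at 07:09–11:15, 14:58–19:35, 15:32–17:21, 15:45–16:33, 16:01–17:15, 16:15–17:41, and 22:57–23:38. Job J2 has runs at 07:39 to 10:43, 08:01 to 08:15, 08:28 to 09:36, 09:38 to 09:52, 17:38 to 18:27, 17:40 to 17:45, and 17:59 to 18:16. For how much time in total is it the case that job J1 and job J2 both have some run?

A, merged: 07:09–11:15, 14:58–19:35, 22:57–23:38.
B, merged: 07:39–10:43, 17:38–18:27.
A ∩ B = 07:39–10:43, 17:38–18:27.
Total: 3 h 4 min + 49 min = 3 h 53 min.

3 h 53 min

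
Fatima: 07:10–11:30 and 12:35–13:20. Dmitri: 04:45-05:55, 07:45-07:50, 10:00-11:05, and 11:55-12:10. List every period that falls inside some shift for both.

07:45-07:50, 10:00-11:05

07:10-11:30 ∩ B → 07:45-07:50, 10:00-11:05.
12:35-13:20 meets no B interval.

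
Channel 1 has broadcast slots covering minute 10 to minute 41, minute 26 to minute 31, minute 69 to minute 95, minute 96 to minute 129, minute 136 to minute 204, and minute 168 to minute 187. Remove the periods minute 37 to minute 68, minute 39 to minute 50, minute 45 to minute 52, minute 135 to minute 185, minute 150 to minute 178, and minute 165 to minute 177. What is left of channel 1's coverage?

minute 10 to minute 37, minute 69 to minute 95, minute 96 to minute 129, minute 185 to minute 204

Merge the first list: minute 10 to minute 41, minute 69 to minute 95, minute 96 to minute 129, minute 136 to minute 204.
Merge the second list: minute 37 to minute 68, minute 135 to minute 185.
minute 10 to minute 41 minus B → minute 10 to minute 37.
minute 69 to minute 95: no B overlap → unchanged.
minute 96 to minute 129: no B overlap → unchanged.
minute 136 to minute 204 minus B → minute 185 to minute 204.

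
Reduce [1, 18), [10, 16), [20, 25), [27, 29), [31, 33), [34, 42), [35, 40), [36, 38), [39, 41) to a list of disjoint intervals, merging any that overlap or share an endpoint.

[1, 18) ∪ [20, 25) ∪ [27, 29) ∪ [31, 33) ∪ [34, 42)

[10, 16) overlaps/touches [1, 18) → extend to [1, 18).
[20, 25) is disjoint → start new block.
[27, 29) is disjoint → start new block.
[31, 33) is disjoint → start new block.
[34, 42) is disjoint → start new block.
[35, 40) overlaps/touches [34, 42) → extend to [34, 42).
[36, 38) overlaps/touches [34, 42) → extend to [34, 42).
[39, 41) overlaps/touches [34, 42) → extend to [34, 42).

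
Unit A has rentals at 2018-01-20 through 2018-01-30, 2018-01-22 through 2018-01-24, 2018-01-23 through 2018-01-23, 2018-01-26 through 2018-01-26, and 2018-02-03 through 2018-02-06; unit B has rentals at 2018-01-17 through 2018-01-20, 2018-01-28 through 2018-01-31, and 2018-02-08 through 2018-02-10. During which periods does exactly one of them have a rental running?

2018-01-17 through 2018-01-19, 2018-01-21 through 2018-01-27, 2018-01-31 through 2018-01-31, 2018-02-03 through 2018-02-06, 2018-02-08 through 2018-02-10

First set merges to 2018-01-20 through 2018-01-30, 2018-02-03 through 2018-02-06.
A \ B = 2018-01-21 through 2018-01-27, 2018-02-03 through 2018-02-06.
B \ A = 2018-01-17 through 2018-01-19, 2018-01-31 through 2018-01-31, 2018-02-08 through 2018-02-10.
Union of the two gives the symmetric difference.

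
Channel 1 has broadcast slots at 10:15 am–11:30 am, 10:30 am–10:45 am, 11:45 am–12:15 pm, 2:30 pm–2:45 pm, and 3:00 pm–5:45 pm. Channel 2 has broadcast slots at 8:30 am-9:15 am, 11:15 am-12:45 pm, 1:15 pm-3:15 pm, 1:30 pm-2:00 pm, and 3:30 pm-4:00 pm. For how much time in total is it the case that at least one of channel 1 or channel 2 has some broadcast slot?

7 h 45 min

A, merged: 10:15 am-11:30 am, 11:45 am-12:15 pm, 2:30 pm-2:45 pm, 3:00 pm-5:45 pm.
B, merged: 8:30 am-9:15 am, 11:15 am-12:45 pm, 1:15 pm-3:15 pm, 3:30 pm-4:00 pm.
A ∪ B = 8:30 am-9:15 am, 10:15 am-12:45 pm, 1:15 pm-5:45 pm.
Total: 45 min + 2 h 30 min + 4 h 30 min = 7 h 45 min.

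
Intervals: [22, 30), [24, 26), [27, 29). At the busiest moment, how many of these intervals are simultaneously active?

Walk the sorted start/end points keeping a running depth.
The depth first hits 2 at 24.

2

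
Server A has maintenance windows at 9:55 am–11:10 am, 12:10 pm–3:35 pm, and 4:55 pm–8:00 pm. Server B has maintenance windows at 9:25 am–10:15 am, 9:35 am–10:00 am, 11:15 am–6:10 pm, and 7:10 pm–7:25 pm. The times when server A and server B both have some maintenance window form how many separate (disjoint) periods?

Merge the second list: 9:25 am–10:15 am, 11:15 am–6:10 pm, 7:10 pm–7:25 pm.
A ∩ B = 9:55 am–10:15 am, 12:10 pm–3:35 pm, 4:55 pm–6:10 pm, 7:10 pm–7:25 pm.
That is 4 disjoint pieces.

4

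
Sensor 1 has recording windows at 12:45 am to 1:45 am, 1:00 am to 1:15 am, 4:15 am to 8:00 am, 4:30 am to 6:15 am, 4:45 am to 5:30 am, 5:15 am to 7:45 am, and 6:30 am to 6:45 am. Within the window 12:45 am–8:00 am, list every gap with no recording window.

1:45 am-4:15 am

The merged coverage is 12:45 am-1:45 am, 4:15 am-8:00 am.
Complement within 12:45 am-8:00 am: 1:45 am-4:15 am.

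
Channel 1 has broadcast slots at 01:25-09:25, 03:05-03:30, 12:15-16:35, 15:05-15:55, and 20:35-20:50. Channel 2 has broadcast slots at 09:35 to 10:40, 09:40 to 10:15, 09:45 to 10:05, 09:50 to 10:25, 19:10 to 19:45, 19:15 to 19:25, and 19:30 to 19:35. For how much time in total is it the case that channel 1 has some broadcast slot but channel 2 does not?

A, merged: 01:25–09:25, 12:15–16:35, 20:35–20:50.
B, merged: 09:35–10:40, 19:10–19:45.
A \ B = 01:25–09:25, 12:15–16:35, 20:35–20:50.
Total: 8 h + 4 h 20 min + 15 min = 12 h 35 min.

12 h 35 min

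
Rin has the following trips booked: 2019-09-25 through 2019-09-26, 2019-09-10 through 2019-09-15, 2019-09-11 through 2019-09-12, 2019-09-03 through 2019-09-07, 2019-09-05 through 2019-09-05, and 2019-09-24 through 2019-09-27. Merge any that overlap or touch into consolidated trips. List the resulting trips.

2019-09-03 through 2019-09-07, 2019-09-10 through 2019-09-15, 2019-09-24 through 2019-09-27

Sort by start: 2019-09-03 through 2019-09-07, 2019-09-05 through 2019-09-05, 2019-09-10 through 2019-09-15, 2019-09-11 through 2019-09-12, 2019-09-24 through 2019-09-27, 2019-09-25 through 2019-09-26.
2019-09-05 through 2019-09-05 overlaps/touches 2019-09-03 through 2019-09-07 → extend to 2019-09-03 through 2019-09-07.
2019-09-10 through 2019-09-15 is disjoint → start new block.
2019-09-11 through 2019-09-12 overlaps/touches 2019-09-10 through 2019-09-15 → extend to 2019-09-10 through 2019-09-15.
2019-09-24 through 2019-09-27 is disjoint → start new block.
2019-09-25 through 2019-09-26 overlaps/touches 2019-09-24 through 2019-09-27 → extend to 2019-09-24 through 2019-09-27.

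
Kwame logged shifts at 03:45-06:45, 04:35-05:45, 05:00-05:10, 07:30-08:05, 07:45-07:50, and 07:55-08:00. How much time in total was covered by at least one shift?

3 h 35 min

Merged: 03:45–06:45, 07:30–08:05.
Lengths: 3 h + 35 min = 3 h 35 min.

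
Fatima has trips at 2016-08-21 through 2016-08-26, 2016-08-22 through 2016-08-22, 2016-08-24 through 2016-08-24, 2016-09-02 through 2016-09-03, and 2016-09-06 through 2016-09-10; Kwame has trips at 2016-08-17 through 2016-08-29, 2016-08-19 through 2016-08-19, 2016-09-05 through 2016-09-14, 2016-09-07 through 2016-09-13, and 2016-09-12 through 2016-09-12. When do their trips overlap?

2016-08-21 through 2016-08-26, 2016-09-06 through 2016-09-10

A, merged: 2016-08-21 through 2016-08-26, 2016-09-02 through 2016-09-03, 2016-09-06 through 2016-09-10.
B, merged: 2016-08-17 through 2016-08-29, 2016-09-05 through 2016-09-14.
2016-08-21 through 2016-08-26 meets the second set on 2016-08-21 through 2016-08-26.
2016-09-02 through 2016-09-03: no overlap with the second set.
2016-09-06 through 2016-09-10 meets the second set on 2016-09-06 through 2016-09-10.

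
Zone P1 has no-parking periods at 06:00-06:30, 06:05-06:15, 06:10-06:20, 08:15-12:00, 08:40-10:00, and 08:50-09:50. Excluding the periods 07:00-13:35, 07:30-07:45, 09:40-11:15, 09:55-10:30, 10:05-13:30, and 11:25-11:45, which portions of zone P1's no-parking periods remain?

First set merges to 06:00–06:30, 08:15–12:00.
Second set merges to 07:00–13:35.
06:00–06:30: no B overlap → unchanged.
08:15–12:00: fully covered by B → removed.

06:00–06:30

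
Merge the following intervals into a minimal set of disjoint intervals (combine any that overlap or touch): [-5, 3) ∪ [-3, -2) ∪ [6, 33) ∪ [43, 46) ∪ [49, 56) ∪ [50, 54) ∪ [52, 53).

[-3, -2) overlaps/touches [-5, 3) → extend to [-5, 3).
[6, 33) is disjoint → start new block.
[43, 46) is disjoint → start new block.
[49, 56) is disjoint → start new block.
[50, 54) overlaps/touches [49, 56) → extend to [49, 56).
[52, 53) overlaps/touches [49, 56) → extend to [49, 56).

[-5, 3) ∪ [6, 33) ∪ [43, 46) ∪ [49, 56)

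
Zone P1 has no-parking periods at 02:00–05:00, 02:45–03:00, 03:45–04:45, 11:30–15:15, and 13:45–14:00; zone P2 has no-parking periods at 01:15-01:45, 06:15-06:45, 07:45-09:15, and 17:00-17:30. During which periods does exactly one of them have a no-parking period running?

01:15–01:45, 02:00–05:00, 06:15–06:45, 07:45–09:15, 11:30–15:15, 17:00–17:30

Merge the first list: 02:00–05:00, 11:30–15:15.
A \ B = 02:00–05:00, 11:30–15:15.
B \ A = 01:15–01:45, 06:15–06:45, 07:45–09:15, 17:00–17:30.
Union of the two gives the symmetric difference.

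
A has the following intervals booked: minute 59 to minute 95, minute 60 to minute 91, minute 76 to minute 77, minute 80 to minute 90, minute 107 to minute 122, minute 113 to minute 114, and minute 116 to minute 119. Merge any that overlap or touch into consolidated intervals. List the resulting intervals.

minute 59 to minute 95, minute 107 to minute 122

minute 60 to minute 91 overlaps/touches minute 59 to minute 95 → extend to minute 59 to minute 95.
minute 76 to minute 77 overlaps/touches minute 59 to minute 95 → extend to minute 59 to minute 95.
minute 80 to minute 90 overlaps/touches minute 59 to minute 95 → extend to minute 59 to minute 95.
minute 107 to minute 122 is disjoint → start new block.
minute 113 to minute 114 overlaps/touches minute 107 to minute 122 → extend to minute 107 to minute 122.
minute 116 to minute 119 overlaps/touches minute 107 to minute 122 → extend to minute 107 to minute 122.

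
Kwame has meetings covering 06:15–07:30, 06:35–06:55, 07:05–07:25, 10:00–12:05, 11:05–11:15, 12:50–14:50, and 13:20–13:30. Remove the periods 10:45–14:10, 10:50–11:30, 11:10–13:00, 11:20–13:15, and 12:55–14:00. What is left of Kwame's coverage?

Merge the first list: 06:15–07:30, 10:00–12:05, 12:50–14:50.
Merge the second list: 10:45–14:10.
06:15–07:30: nothing removed.
10:00–12:05 \ B = 10:00–10:45.
12:50–14:50 \ B = 14:10–14:50.

06:15–07:30, 10:00–10:45, 14:10–14:50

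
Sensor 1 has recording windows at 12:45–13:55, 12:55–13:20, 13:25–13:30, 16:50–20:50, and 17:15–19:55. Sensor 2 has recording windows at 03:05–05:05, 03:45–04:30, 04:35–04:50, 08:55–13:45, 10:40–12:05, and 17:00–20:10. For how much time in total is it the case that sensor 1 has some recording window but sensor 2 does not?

1 h

First set merges to 12:45–13:55, 16:50–20:50.
Second set merges to 03:05–05:05, 08:55–13:45, 17:00–20:10.
A \ B = 13:45–13:55, 16:50–17:00, 20:10–20:50.
Total: 10 min + 10 min + 40 min = 1 h.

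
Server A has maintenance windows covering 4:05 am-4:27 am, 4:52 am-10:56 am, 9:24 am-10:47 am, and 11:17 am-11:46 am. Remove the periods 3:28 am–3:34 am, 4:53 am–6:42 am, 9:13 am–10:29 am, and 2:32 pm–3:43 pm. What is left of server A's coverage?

First set merges to 4:05 am–4:27 am, 4:52 am–10:56 am, 11:17 am–11:46 am.
4:05 am–4:27 am is untouched.
4:52 am–10:56 am with B removed leaves 4:52 am–4:53 am, 6:42 am–9:13 am, 10:29 am–10:56 am.
11:17 am–11:46 am is untouched.

4:05 am–4:27 am, 4:52 am–4:53 am, 6:42 am–9:13 am, 10:29 am–10:56 am, 11:17 am–11:46 am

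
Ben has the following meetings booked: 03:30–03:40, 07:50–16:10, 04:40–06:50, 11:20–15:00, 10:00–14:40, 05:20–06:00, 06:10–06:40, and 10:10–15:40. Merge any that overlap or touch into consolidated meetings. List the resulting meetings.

03:30–03:40, 04:40–06:50, 07:50–16:10

Sort by start: 03:30–03:40, 04:40–06:50, 05:20–06:00, 06:10–06:40, 07:50–16:10, 10:00–14:40, 10:10–15:40, 11:20–15:00.
04:40–06:50 is disjoint → start new block.
05:20–06:00 overlaps/touches 04:40–06:50 → extend to 04:40–06:50.
06:10–06:40 overlaps/touches 04:40–06:50 → extend to 04:40–06:50.
07:50–16:10 is disjoint → start new block.
10:00–14:40 overlaps/touches 07:50–16:10 → extend to 07:50–16:10.
10:10–15:40 overlaps/touches 07:50–16:10 → extend to 07:50–16:10.
11:20–15:00 overlaps/touches 07:50–16:10 → extend to 07:50–16:10.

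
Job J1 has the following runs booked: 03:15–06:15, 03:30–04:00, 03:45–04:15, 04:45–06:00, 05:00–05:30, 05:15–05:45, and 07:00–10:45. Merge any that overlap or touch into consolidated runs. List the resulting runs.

03:15–06:15, 07:00–10:45

03:30–04:00 overlaps/touches 03:15–06:15 → extend to 03:15–06:15.
03:45–04:15 overlaps/touches 03:15–06:15 → extend to 03:15–06:15.
04:45–06:00 overlaps/touches 03:15–06:15 → extend to 03:15–06:15.
05:00–05:30 overlaps/touches 03:15–06:15 → extend to 03:15–06:15.
05:15–05:45 overlaps/touches 03:15–06:15 → extend to 03:15–06:15.
07:00–10:45 is disjoint → start new block.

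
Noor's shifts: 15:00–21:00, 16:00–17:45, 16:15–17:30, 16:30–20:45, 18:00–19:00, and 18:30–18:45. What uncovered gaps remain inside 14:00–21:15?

Covered (merged): 15:00–21:00.
Gaps within 14:00–21:15: 14:00–15:00, 21:00–21:15.

14:00–15:00, 21:00–21:15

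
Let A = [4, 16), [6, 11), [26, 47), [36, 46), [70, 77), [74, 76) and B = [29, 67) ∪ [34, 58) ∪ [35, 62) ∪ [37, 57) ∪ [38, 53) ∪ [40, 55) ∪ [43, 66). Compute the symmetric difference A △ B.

[4, 16) ∪ [26, 29) ∪ [47, 67) ∪ [70, 77)

Merge the first list: [4, 16), [26, 47), [70, 77).
Merge the second list: [29, 67).
Only in the first: [4, 16), [26, 29), [70, 77).
Only in the second: [47, 67).
Together these are the periods covered by exactly one.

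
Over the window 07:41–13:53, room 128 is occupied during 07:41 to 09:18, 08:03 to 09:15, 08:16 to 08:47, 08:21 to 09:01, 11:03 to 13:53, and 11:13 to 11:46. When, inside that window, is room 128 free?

The merged coverage is 07:41–09:18, 11:03–13:53.
Gaps within 07:41–13:53: 09:18–11:03.

09:18–11:03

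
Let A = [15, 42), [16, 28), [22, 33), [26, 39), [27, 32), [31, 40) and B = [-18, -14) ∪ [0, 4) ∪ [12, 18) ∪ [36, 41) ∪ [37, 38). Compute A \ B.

[18, 36) ∪ [41, 42)

Merge the first list: [15, 42).
Merge the second list: [-18, -14), [0, 4), [12, 18), [36, 41).
[15, 42) with B removed leaves [18, 36), [41, 42).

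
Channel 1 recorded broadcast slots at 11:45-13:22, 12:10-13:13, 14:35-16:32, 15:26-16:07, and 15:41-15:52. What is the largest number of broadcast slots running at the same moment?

At 15:41, 3 of the intervals are simultaneously active.
No point has more.

3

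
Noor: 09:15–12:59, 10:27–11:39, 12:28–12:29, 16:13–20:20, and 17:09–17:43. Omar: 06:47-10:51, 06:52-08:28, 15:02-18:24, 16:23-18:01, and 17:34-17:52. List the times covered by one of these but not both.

A, merged: 09:15–12:59, 16:13–20:20.
B, merged: 06:47–10:51, 15:02–18:24.
A \ B = 10:51–12:59, 18:24–20:20.
B \ A = 06:47–09:15, 15:02–16:13.
Union of the two gives the symmetric difference.

06:47–09:15, 10:51–12:59, 15:02–16:13, 18:24–20:20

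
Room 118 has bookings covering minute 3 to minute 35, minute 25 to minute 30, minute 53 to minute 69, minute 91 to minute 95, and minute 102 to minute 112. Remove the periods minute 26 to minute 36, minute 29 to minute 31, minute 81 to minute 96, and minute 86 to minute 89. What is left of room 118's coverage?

First set merges to minute 3 to minute 35, minute 53 to minute 69, minute 91 to minute 95, minute 102 to minute 112.
Second set merges to minute 26 to minute 36, minute 81 to minute 96.
minute 3 to minute 35 \ B = minute 3 to minute 26.
minute 53 to minute 69: nothing removed.
minute 91 to minute 95: entirely removed.
minute 102 to minute 112: nothing removed.

minute 3 to minute 26, minute 53 to minute 69, minute 102 to minute 112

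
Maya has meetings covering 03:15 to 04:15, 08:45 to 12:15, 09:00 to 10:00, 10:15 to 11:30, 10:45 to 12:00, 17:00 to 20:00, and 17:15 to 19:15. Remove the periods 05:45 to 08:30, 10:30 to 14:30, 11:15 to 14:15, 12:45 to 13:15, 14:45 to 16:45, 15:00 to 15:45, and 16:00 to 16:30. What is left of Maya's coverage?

03:15–04:15, 08:45–10:30, 17:00–20:00

Merge the first list: 03:15–04:15, 08:45–12:15, 17:00–20:00.
Merge the second list: 05:45–08:30, 10:30–14:30, 14:45–16:45.
03:15–04:15 is untouched.
08:45–12:15 with B removed leaves 08:45–10:30.
17:00–20:00 is untouched.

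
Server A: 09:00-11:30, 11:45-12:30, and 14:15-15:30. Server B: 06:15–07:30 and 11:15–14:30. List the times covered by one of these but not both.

Only in the first: 09:00–11:15, 14:30–15:30.
Only in the second: 06:15–07:30, 11:30–11:45, 12:30–14:15.
Together these are the periods covered by exactly one.

06:15–07:30, 09:00–11:15, 11:30–11:45, 12:30–14:15, 14:30–15:30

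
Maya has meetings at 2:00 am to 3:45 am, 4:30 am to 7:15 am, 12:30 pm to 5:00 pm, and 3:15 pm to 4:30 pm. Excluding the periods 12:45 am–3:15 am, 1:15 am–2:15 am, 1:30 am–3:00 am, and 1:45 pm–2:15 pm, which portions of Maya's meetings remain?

A, merged: 2:00 am-3:45 am, 4:30 am-7:15 am, 12:30 pm-5:00 pm.
B, merged: 12:45 am-3:15 am, 1:45 pm-2:15 pm.
2:00 am-3:45 am minus B → 3:15 am-3:45 am.
4:30 am-7:15 am: no B overlap → unchanged.
12:30 pm-5:00 pm minus B → 12:30 pm-1:45 pm, 2:15 pm-5:00 pm.

3:15 am-3:45 am, 4:30 am-7:15 am, 12:30 pm-1:45 pm, 2:15 pm-5:00 pm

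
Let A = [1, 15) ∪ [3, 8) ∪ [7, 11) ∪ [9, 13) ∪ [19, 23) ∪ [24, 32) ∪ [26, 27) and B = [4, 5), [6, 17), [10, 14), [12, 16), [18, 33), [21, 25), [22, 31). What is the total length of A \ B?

4

First set merges to [1, 15), [19, 23), [24, 32).
Second set merges to [4, 5), [6, 17), [18, 33).
A \ B = [1, 4), [5, 6).
Total: 3 + 1 = 4.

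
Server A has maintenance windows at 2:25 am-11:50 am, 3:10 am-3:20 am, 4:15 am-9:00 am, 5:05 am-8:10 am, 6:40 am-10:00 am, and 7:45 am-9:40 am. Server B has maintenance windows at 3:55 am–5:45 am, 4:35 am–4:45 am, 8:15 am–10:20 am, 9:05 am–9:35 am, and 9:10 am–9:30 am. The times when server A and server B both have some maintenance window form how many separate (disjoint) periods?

Merge the first list: 2:25 am–11:50 am.
Merge the second list: 3:55 am–5:45 am, 8:15 am–10:20 am.
A ∩ B = 3:55 am–5:45 am, 8:15 am–10:20 am.
That is 2 disjoint pieces.

2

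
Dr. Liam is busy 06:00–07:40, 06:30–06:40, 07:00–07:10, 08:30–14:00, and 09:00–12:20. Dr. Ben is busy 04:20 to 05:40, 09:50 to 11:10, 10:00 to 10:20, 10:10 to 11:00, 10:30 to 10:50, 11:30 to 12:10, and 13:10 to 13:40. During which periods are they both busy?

09:50–11:10, 11:30–12:10, 13:10–13:40

A, merged: 06:00–07:40, 08:30–14:00.
B, merged: 04:20–05:40, 09:50–11:10, 11:30–12:10, 13:10–13:40.
06:00–07:40 meets no B interval.
08:30–14:00 ∩ B → 09:50–11:10, 11:30–12:10, 13:10–13:40.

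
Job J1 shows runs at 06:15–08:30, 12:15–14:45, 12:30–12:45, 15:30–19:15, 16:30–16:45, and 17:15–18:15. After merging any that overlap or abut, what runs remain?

12:15–14:45 is disjoint → start new block.
12:30–12:45 overlaps/touches 12:15–14:45 → extend to 12:15–14:45.
15:30–19:15 is disjoint → start new block.
16:30–16:45 overlaps/touches 15:30–19:15 → extend to 15:30–19:15.
17:15–18:15 overlaps/touches 15:30–19:15 → extend to 15:30–19:15.

06:15–08:30, 12:15–14:45, 15:30–19:15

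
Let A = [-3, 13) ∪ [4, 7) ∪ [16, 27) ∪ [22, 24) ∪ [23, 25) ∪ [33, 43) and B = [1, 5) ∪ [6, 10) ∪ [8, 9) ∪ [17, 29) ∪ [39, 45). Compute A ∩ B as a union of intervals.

A, merged: [-3, 13), [16, 27), [33, 43).
B, merged: [1, 5), [6, 10), [17, 29), [39, 45).
[-3, 13) overlaps B on [1, 5), [6, 10).
[16, 27) overlaps B on [17, 27).
[33, 43) overlaps B on [39, 43).

[1, 5) ∪ [6, 10) ∪ [17, 27) ∪ [39, 43)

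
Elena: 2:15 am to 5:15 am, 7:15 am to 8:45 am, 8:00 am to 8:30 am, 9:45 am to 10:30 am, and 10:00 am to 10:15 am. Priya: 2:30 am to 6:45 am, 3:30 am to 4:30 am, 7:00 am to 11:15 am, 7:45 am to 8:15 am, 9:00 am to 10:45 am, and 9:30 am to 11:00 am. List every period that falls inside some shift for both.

2:30 am–5:15 am, 7:15 am–8:45 am, 9:45 am–10:30 am

A, merged: 2:15 am–5:15 am, 7:15 am–8:45 am, 9:45 am–10:30 am.
B, merged: 2:30 am–6:45 am, 7:00 am–11:15 am.
2:15 am–5:15 am meets the second set on 2:30 am–5:15 am.
7:15 am–8:45 am meets the second set on 7:15 am–8:45 am.
9:45 am–10:30 am meets the second set on 9:45 am–10:30 am.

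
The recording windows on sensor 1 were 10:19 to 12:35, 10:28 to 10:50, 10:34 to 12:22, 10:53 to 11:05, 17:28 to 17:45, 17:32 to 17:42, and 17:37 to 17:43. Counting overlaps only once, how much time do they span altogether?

Merged: 10:19–12:35, 17:28–17:45.
Lengths: 2 h 16 min + 17 min = 2 h 33 min.

2 h 33 min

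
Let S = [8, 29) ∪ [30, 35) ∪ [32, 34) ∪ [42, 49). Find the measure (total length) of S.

33

Merged: [8, 29), [30, 35), [42, 49).
Lengths: 21 + 5 + 7 = 33.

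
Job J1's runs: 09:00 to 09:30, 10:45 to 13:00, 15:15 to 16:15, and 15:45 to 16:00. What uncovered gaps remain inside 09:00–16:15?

The merged coverage is 09:00–09:30, 10:45–13:00, 15:15–16:15.
Complement within 09:00–16:15: 09:30–10:45, 13:00–15:15.

09:30–10:45, 13:00–15:15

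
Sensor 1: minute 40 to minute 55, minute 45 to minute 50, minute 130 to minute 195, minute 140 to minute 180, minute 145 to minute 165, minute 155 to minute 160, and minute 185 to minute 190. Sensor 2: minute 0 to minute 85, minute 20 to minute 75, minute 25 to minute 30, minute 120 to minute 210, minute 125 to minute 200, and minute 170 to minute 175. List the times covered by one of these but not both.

First set merges to minute 40 to minute 55, minute 130 to minute 195.
Second set merges to minute 0 to minute 85, minute 120 to minute 210.
Only in the first: none.
Only in the second: minute 0 to minute 40, minute 55 to minute 85, minute 120 to minute 130, minute 195 to minute 210.
Together these are the periods covered by exactly one.

minute 0 to minute 40, minute 55 to minute 85, minute 120 to minute 130, minute 195 to minute 210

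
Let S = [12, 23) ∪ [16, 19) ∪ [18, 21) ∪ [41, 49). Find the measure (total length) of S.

19

Merged: [12, 23), [41, 49).
Lengths: 11 + 8 = 19.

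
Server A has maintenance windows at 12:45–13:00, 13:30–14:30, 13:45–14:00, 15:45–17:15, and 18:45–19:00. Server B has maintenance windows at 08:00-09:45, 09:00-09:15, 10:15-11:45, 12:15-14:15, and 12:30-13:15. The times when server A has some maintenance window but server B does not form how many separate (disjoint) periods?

3

Merge the first list: 12:45–13:00, 13:30–14:30, 15:45–17:15, 18:45–19:00.
Merge the second list: 08:00–09:45, 10:15–11:45, 12:15–14:15.
A \ B = 14:15–14:30, 15:45–17:15, 18:45–19:00.
That is 3 disjoint pieces.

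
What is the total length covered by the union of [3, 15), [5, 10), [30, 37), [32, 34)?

19

Merged: [3, 15), [30, 37).
Lengths: 12 + 7 = 19.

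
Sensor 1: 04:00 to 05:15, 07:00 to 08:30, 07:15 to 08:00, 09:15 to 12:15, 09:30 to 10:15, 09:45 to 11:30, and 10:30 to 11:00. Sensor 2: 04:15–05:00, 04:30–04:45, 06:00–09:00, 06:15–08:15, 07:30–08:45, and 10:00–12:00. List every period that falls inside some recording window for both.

A, merged: 04:00–05:15, 07:00–08:30, 09:15–12:15.
B, merged: 04:15–05:00, 06:00–09:00, 10:00–12:00.
04:00–05:15 meets the second set on 04:15–05:00.
07:00–08:30 meets the second set on 07:00–08:30.
09:15–12:15 meets the second set on 10:00–12:00.

04:15–05:00, 07:00–08:30, 10:00–12:00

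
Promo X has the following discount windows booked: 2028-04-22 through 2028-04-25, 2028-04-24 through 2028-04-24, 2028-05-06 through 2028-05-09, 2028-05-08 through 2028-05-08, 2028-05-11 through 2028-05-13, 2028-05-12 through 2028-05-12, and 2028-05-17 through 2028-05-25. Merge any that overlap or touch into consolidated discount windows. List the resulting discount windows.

2028-04-24 through 2028-04-24 overlaps/touches 2028-04-22 through 2028-04-25 → extend to 2028-04-22 through 2028-04-25.
2028-05-06 through 2028-05-09 is disjoint → start new block.
2028-05-08 through 2028-05-08 overlaps/touches 2028-05-06 through 2028-05-09 → extend to 2028-05-06 through 2028-05-09.
2028-05-11 through 2028-05-13 is disjoint → start new block.
2028-05-12 through 2028-05-12 overlaps/touches 2028-05-11 through 2028-05-13 → extend to 2028-05-11 through 2028-05-13.
2028-05-17 through 2028-05-25 is disjoint → start new block.

2028-04-22 through 2028-04-25, 2028-05-06 through 2028-05-09, 2028-05-11 through 2028-05-13, 2028-05-17 through 2028-05-25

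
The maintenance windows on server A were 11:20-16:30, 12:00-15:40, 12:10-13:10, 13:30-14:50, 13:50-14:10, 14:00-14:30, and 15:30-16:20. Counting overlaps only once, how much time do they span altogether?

5 h 10 min

Merged: 11:20-16:30.
Length: 5 h 10 min.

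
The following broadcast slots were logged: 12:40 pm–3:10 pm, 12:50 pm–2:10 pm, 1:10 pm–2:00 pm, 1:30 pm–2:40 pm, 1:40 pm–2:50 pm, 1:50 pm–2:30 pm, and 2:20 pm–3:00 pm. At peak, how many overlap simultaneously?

Walk the sorted start/end points keeping a running depth.
The depth first hits 6 at 1:50 pm.

6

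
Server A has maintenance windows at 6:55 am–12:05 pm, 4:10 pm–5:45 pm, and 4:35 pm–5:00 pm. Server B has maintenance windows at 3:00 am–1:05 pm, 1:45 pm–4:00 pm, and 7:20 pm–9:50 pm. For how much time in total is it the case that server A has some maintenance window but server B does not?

1 h 35 min

First set merges to 6:55 am–12:05 pm, 4:10 pm–5:45 pm.
A \ B = 4:10 pm–5:45 pm.
Total: 1 h 35 min.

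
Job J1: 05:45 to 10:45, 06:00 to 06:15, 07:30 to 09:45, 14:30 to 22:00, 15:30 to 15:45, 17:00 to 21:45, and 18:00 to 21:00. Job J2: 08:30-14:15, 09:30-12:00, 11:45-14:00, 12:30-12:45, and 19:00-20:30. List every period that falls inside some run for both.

08:30–10:45, 19:00–20:30

A, merged: 05:45–10:45, 14:30–22:00.
B, merged: 08:30–14:15, 19:00–20:30.
05:45–10:45 overlaps B on 08:30–10:45.
14:30–22:00 overlaps B on 19:00–20:30.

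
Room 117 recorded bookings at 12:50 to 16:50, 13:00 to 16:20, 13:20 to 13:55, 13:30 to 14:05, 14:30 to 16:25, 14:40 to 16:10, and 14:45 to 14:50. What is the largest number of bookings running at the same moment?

5

Sweep endpoints in order; track running count of active intervals.
Peak of 5 reached at 14:45.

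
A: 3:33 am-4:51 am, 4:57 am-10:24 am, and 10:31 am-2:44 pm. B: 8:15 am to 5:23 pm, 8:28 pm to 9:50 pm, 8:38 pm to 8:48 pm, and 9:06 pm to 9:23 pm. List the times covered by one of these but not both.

3:33 am–4:51 am, 4:57 am–8:15 am, 10:24 am–10:31 am, 2:44 pm–5:23 pm, 8:28 pm–9:50 pm

Merge the second list: 8:15 am–5:23 pm, 8:28 pm–9:50 pm.
Only in the first: 3:33 am–4:51 am, 4:57 am–8:15 am.
Only in the second: 10:24 am–10:31 am, 2:44 pm–5:23 pm, 8:28 pm–9:50 pm.
Together these are the periods covered by exactly one.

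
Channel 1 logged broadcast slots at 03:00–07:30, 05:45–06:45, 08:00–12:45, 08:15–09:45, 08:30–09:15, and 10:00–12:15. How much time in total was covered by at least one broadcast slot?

Merged: 03:00–07:30, 08:00–12:45.
Lengths: 4 h 30 min + 4 h 45 min = 9 h 15 min.

9 h 15 min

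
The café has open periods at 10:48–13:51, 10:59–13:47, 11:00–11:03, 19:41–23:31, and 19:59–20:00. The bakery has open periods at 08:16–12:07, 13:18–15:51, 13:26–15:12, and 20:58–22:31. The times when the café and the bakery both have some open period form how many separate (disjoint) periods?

Merge the first list: 10:48–13:51, 19:41–23:31.
Merge the second list: 08:16–12:07, 13:18–15:51, 20:58–22:31.
A ∩ B = 10:48–12:07, 13:18–13:51, 20:58–22:31.
That is 3 disjoint pieces.

3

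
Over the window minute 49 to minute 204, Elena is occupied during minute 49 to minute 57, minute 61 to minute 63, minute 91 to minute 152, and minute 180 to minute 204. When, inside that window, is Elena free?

minute 57 to minute 61, minute 63 to minute 91, minute 152 to minute 180

After merging, the occupied span is minute 49 to minute 57, minute 61 to minute 63, minute 91 to minute 152, minute 180 to minute 204.
Complement within minute 49 to minute 204: minute 57 to minute 61, minute 63 to minute 91, minute 152 to minute 180.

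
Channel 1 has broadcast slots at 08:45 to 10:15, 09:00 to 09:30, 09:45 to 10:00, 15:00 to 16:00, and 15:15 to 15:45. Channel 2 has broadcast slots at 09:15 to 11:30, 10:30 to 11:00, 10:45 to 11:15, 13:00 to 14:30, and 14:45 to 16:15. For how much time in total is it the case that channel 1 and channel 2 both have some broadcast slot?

Merge the first list: 08:45–10:15, 15:00–16:00.
Merge the second list: 09:15–11:30, 13:00–14:30, 14:45–16:15.
A ∩ B = 09:15–10:15, 15:00–16:00.
Total: 1 h + 1 h = 2 h.

2 h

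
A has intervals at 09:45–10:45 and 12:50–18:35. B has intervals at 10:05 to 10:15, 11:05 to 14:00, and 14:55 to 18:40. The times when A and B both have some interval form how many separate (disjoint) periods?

3

A ∩ B = 10:05-10:15, 12:50-14:00, 14:55-18:35.
That is 3 disjoint pieces.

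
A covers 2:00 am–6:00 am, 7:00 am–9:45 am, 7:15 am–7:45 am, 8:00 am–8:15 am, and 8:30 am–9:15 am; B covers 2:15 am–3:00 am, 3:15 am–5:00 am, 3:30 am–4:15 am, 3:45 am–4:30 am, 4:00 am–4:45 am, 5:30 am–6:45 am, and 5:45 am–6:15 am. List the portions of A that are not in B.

A, merged: 2:00 am–6:00 am, 7:00 am–9:45 am.
B, merged: 2:15 am–3:00 am, 3:15 am–5:00 am, 5:30 am–6:45 am.
2:00 am–6:00 am \ B = 2:00 am–2:15 am, 3:00 am–3:15 am, 5:00 am–5:30 am.
7:00 am–9:45 am: nothing removed.

2:00 am–2:15 am, 3:00 am–3:15 am, 5:00 am–5:30 am, 7:00 am–9:45 am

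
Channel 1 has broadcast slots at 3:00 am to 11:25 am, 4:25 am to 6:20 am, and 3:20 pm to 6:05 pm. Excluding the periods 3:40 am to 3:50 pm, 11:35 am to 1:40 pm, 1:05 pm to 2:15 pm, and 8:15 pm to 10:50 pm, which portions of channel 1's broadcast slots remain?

3:00 am–3:40 am, 3:50 pm–6:05 pm

Merge the first list: 3:00 am–11:25 am, 3:20 pm–6:05 pm.
Merge the second list: 3:40 am–3:50 pm, 8:15 pm–10:50 pm.
3:00 am–11:25 am minus B → 3:00 am–3:40 am.
3:20 pm–6:05 pm minus B → 3:50 pm–6:05 pm.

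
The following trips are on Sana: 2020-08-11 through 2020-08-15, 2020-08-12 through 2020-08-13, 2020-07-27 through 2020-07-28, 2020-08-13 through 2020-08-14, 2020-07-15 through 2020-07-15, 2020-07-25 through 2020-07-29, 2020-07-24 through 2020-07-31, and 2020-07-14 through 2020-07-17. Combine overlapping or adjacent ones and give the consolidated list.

Sort by start: 2020-07-14 through 2020-07-17, 2020-07-15 through 2020-07-15, 2020-07-24 through 2020-07-31, 2020-07-25 through 2020-07-29, 2020-07-27 through 2020-07-28, 2020-08-11 through 2020-08-15, 2020-08-12 through 2020-08-13, 2020-08-13 through 2020-08-14.
2020-07-15 through 2020-07-15 overlaps/touches 2020-07-14 through 2020-07-17 → extend to 2020-07-14 through 2020-07-17.
2020-07-24 through 2020-07-31 is disjoint → start new block.
2020-07-25 through 2020-07-29 overlaps/touches 2020-07-24 through 2020-07-31 → extend to 2020-07-24 through 2020-07-31.
2020-07-27 through 2020-07-28 overlaps/touches 2020-07-24 through 2020-07-31 → extend to 2020-07-24 through 2020-07-31.
2020-08-11 through 2020-08-15 is disjoint → start new block.
2020-08-12 through 2020-08-13 overlaps/touches 2020-08-11 through 2020-08-15 → extend to 2020-08-11 through 2020-08-15.
2020-08-13 through 2020-08-14 overlaps/touches 2020-08-11 through 2020-08-15 → extend to 2020-08-11 through 2020-08-15.

2020-07-14 through 2020-07-17, 2020-07-24 through 2020-07-31, 2020-08-11 through 2020-08-15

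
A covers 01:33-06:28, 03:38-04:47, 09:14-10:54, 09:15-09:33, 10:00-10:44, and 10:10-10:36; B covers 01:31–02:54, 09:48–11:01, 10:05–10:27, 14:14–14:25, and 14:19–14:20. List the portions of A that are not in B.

Merge the first list: 01:33–06:28, 09:14–10:54.
Merge the second list: 01:31–02:54, 09:48–11:01, 14:14–14:25.
01:33–06:28 minus B → 02:54–06:28.
09:14–10:54 minus B → 09:14–09:48.

02:54–06:28, 09:14–09:48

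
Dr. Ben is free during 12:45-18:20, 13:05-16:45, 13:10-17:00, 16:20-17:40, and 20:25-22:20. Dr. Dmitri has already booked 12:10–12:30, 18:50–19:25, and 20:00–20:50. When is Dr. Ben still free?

12:45–18:20, 20:50–22:20

First set merges to 12:45–18:20, 20:25–22:20.
12:45–18:20: nothing removed.
20:25–22:20 \ B = 20:50–22:20.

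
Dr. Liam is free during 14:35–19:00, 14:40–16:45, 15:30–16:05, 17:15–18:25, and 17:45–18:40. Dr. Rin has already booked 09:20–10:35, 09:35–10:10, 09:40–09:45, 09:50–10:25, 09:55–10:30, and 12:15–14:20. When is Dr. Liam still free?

A, merged: 14:35-19:00.
B, merged: 09:20-10:35, 12:15-14:20.
14:35-19:00 is untouched.

14:35-19:00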